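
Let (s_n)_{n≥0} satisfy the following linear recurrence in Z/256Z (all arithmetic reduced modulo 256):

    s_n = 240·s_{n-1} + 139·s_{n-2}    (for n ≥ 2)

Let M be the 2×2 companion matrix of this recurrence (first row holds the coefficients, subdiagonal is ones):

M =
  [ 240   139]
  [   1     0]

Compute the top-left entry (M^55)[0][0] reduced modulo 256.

192

(M^55)[0][0] is the top entry after applying M 55 times to the unit state (1, 0). Equivalently it is h_{56} for the auxiliary sequence (h_n) obeying the same recurrence with h_1 = 1 and h_i = 0 for 0 ≤ i < 1:
h_2 = 240·1 + 139·0 = 240
h_3 = 240·240 + 139·1 = 139
h_4 = 240·139 + 139·240 = 160
h_5 = 240·160 + 139·139 = 121
h_6 = 240·121 + 139·160 = 80
h_7 = 240·80 + 139·121 = 179
h_8 = 240·179 + 139·80 = 64
h_9 = 240·64 + 139·179 = 49
h_10 = 240·49 + 139·64 = 176
h_11 = 240·176 + 139·49 = 155
h_12 = 240·155 + 139·176 = 224
h_13 = 240·224 + 139·155 = 41
h_14 = 240·41 + 139·224 = 16
h_15 = 240·16 + 139·41 = 67
h_16 = 240·67 + 139·16 = 128
h_17 = 240·128 + 139·67 = 97
h_18 = 240·97 + 139·128 = 112
h_19 = 240·112 + 139·97 = 171
h_20 = 240·171 + 139·112 = 32
h_21 = 240·32 + 139·171 = 217
h_22 = 240·217 + 139·32 = 208
h_23 = 240·208 + 139·217 = 211
h_24 = 240·211 + 139·208 = 192
h_25 = 240·192 + 139·211 = 145
h_26 = 240·145 + 139·192 = 48
h_27 = 240·48 + 139·145 = 187
h_28 = 240·187 + 139·48 = 96
h_29 = 240·96 + 139·187 = 137
h_30 = 240·137 + 139·96 = 144
h_31 = 240·144 + 139·137 = 99
h_32 = 240·99 + 139·144 = 0
h_33 = 240·0 + 139·99 = 193
h_34 = 240·193 + 139·0 = 240
h_35 = 240·240 + 139·193 = 203
h_36 = 240·203 + 139·240 = 160
h_37 = 240·160 + 139·203 = 57
h_38 = 240·57 + 139·160 = 80
h_39 = 240·80 + 139·57 = 243
h_40 = 240·243 + 139·80 = 64
h_41 = 240·64 + 139·243 = 241
h_42 = 240·241 + 139·64 = 176
h_43 = 240·176 + 139·241 = 219
h_44 = 240·219 + 139·176 = 224
h_45 = 240·224 + 139·219 = 233
h_46 = 240·233 + 139·224 = 16
h_47 = 240·16 + 139·233 = 131
h_48 = 240·131 + 139·16 = 128
h_49 = 240·128 + 139·131 = 33
h_50 = 240·33 + 139·128 = 112
h_51 = 240·112 + 139·33 = 235
h_52 = 240·235 + 139·112 = 32
h_53 = 240·32 + 139·235 = 153
h_54 = 240·153 + 139·32 = 208
h_55 = 240·208 + 139·153 = 19
h_56 = 240·19 + 139·208 = 192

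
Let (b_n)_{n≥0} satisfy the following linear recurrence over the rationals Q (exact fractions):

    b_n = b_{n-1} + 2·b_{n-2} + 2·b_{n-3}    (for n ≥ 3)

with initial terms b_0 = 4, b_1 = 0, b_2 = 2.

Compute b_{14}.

59622

b_3 = 1·2 + 2·0 + 2·4 = 10
b_4 = 1·10 + 2·2 + 2·0 = 14
b_5 = 1·14 + 2·10 + 2·2 = 38
b_6 = 1·38 + 2·14 + 2·10 = 86
b_7 = 1·86 + 2·38 + 2·14 = 190
b_8 = 1·190 + 2·86 + 2·38 = 438
b_9 = 1·438 + 2·190 + 2·86 = 990
b_10 = 1·990 + 2·438 + 2·190 = 2246
b_11 = 1·2246 + 2·990 + 2·438 = 5102
b_12 = 1·5102 + 2·2246 + 2·990 = 11574
b_13 = 1·11574 + 2·5102 + 2·2246 = 26270
b_14 = 1·26270 + 2·11574 + 2·5102 = 59622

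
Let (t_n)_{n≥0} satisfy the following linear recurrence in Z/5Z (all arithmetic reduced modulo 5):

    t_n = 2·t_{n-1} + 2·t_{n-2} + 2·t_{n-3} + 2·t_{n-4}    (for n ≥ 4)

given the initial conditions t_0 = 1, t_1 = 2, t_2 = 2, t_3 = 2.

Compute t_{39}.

0

t_4 = 2·2 + 2·2 + 2·2 + 2·1 = 4
t_5 = 2·4 + 2·2 + 2·2 + 2·2 = 0
t_6 = 2·0 + 2·4 + 2·2 + 2·2 = 1
t_7 = 2·1 + 2·0 + 2·4 + 2·2 = 4
t_8 = 2·4 + 2·1 + 2·0 + 2·4 = 3
t_9 = 2·3 + 2·4 + 2·1 + 2·0 = 1
t_10 = 2·1 + 2·3 + 2·4 + 2·1 = 3
t_11 = 2·3 + 2·1 + 2·3 + 2·4 = 2
t_12 = 2·2 + 2·3 + 2·1 + 2·3 = 3
t_13 = 2·3 + 2·2 + 2·3 + 2·1 = 3
t_14 = 2·3 + 2·3 + 2·2 + 2·3 = 2
t_15 = 2·2 + 2·3 + 2·3 + 2·2 = 0
t_16 = 2·0 + 2·2 + 2·3 + 2·3 = 1
t_17 = 2·1 + 2·0 + 2·2 + 2·3 = 2
t_18 = 2·2 + 2·1 + 2·0 + 2·2 = 0
t_19 = 2·0 + 2·2 + 2·1 + 2·0 = 1
t_20 = 2·1 + 2·0 + 2·2 + 2·1 = 3
t_21 = 2·3 + 2·1 + 2·0 + 2·2 = 2
t_22 = 2·2 + 2·3 + 2·1 + 2·0 = 2
t_23 = 2·2 + 2·2 + 2·3 + 2·1 = 1
t_24 = 2·1 + 2·2 + 2·2 + 2·3 = 1
t_25 = 2·1 + 2·1 + 2·2 + 2·2 = 2
t_26 = 2·2 + 2·1 + 2·1 + 2·2 = 2
t_27 = 2·2 + 2·2 + 2·1 + 2·1 = 2
t_28 = 2·2 + 2·2 + 2·2 + 2·1 = 4
t_29 = 2·4 + 2·2 + 2·2 + 2·2 = 0
t_30 = 2·0 + 2·4 + 2·2 + 2·2 = 1
t_31 = 2·1 + 2·0 + 2·4 + 2·2 = 4
t_32 = 2·4 + 2·1 + 2·0 + 2·4 = 3
t_33 = 2·3 + 2·4 + 2·1 + 2·0 = 1
t_34 = 2·1 + 2·3 + 2·4 + 2·1 = 3
t_35 = 2·3 + 2·1 + 2·3 + 2·4 = 2
t_36 = 2·2 + 2·3 + 2·1 + 2·3 = 3
t_37 = 2·3 + 2·2 + 2·3 + 2·1 = 3
t_38 = 2·3 + 2·3 + 2·2 + 2·3 = 2
t_39 = 2·2 + 2·3 + 2·3 + 2·2 = 0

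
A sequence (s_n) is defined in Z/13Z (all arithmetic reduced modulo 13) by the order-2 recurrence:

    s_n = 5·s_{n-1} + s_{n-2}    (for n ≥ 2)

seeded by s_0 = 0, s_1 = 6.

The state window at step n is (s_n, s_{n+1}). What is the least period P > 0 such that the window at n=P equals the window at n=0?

n=0: window = (0, 6)
n=1: window = (6, 4)
n=2: window = (4, 0)
n=3: window = (0, 4)
n=4: window = (4, 7)
n=5: window = (7, 0)
n=6: window = (0, 7)
n=7: window = (7, 9)
n=8: window = (9, 0)
n=9: window = (0, 9)
n=10: window = (9, 6)
n=11: window = (6, 0)
n=12: window = (0, 6)
window at n=12 equals window at n=0 → period = 12

12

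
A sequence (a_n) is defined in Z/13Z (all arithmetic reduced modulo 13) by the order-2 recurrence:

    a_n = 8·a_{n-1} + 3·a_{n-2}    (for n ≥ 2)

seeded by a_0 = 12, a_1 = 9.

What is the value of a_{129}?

6

a_2 = 8·9 + 3·12 = 4
a_3 = 8·4 + 3·9 = 7
a_4 = 8·7 + 3·4 = 3
a_5 = 8·3 + 3·7 = 6
a_6 = 8·6 + 3·3 = 5
a_7 = 8·5 + 3·6 = 6
a_8 = 8·6 + 3·5 = 11
a_9 = 8·11 + 3·6 = 2
a_10 = 8·2 + 3·11 = 10
a_11 = 8·10 + 3·2 = 8
a_12 = 8·8 + 3·10 = 3
a_13 = 8·3 + 3·8 = 9
a_14 = 8·9 + 3·3 = 3
a_15 = 8·3 + 3·9 = 12
a_16 = 8·12 + 3·3 = 1
a_17 = 8·1 + 3·12 = 5
a_18 = 8·5 + 3·1 = 4
a_19 = 8·4 + 3·5 = 8
a_20 = 8·8 + 3·4 = 11
a_21 = 8·11 + 3·8 = 8
a_22 = 8·8 + 3·11 = 6
a_23 = 8·6 + 3·8 = 7
a_24 = 8·7 + 3·6 = 9
a_25 = 8·9 + 3·7 = 2
a_26 = 8·2 + 3·9 = 4
a_27 = 8·4 + 3·2 = 12
a_28 = 8·12 + 3·4 = 4
a_29 = 8·4 + 3·12 = 3
a_30 = 8·3 + 3·4 = 10
a_31 = 8·10 + 3·3 = 11
a_32 = 8·11 + 3·10 = 1
a_33 = 8·1 + 3·11 = 2
a_34 = 8·2 + 3·1 = 6
a_35 = 8·6 + 3·2 = 2
a_36 = 8·2 + 3·6 = 8
a_37 = 8·8 + 3·2 = 5
a_38 = 8·5 + 3·8 = 12
a_39 = 8·12 + 3·5 = 7
a_40 = 8·7 + 3·12 = 1
a_41 = 8·1 + 3·7 = 3
a_42 = 8·3 + 3·1 = 1
a_43 = 8·1 + 3·3 = 4
a_44 = 8·4 + 3·1 = 9
a_45 = 8·9 + 3·4 = 6
a_46 = 8·6 + 3·9 = 10
a_47 = 8·10 + 3·6 = 7
a_48 = 8·7 + 3·10 = 8
a_49 = 8·8 + 3·7 = 7
a_50 = 8·7 + 3·8 = 2
a_51 = 8·2 + 3·7 = 11
a_52 = 8·11 + 3·2 = 3
a_53 = 8·3 + 3·11 = 5
a_54 = 8·5 + 3·3 = 10
a_55 = 8·10 + 3·5 = 4
a_56 = 8·4 + 3·10 = 10
a_57 = 8·10 + 3·4 = 1
a_58 = 8·1 + 3·10 = 12
a_59 = 8·12 + 3·1 = 8
a_60 = 8·8 + 3·12 = 9
a_61 = 8·9 + 3·8 = 5
a_62 = 8·5 + 3·9 = 2
a_63 = 8·2 + 3·5 = 5
a_64 = 8·5 + 3·2 = 7
a_65 = 8·7 + 3·5 = 6
a_66 = 8·6 + 3·7 = 4
a_67 = 8·4 + 3·6 = 11
a_68 = 8·11 + 3·4 = 9
a_69 = 8·9 + 3·11 = 1
a_70 = 8·1 + 3·9 = 9
a_71 = 8·9 + 3·1 = 10
a_72 = 8·10 + 3·9 = 3
a_73 = 8·3 + 3·10 = 2
a_74 = 8·2 + 3·3 = 12
a_75 = 8·12 + 3·2 = 11
a_76 = 8·11 + 3·12 = 7
a_77 = 8·7 + 3·11 = 11
a_78 = 8·11 + 3·7 = 5
a_79 = 8·5 + 3·11 = 8
a_80 = 8·8 + 3·5 = 1
a_81 = 8·1 + 3·8 = 6
a_82 = 8·6 + 3·1 = 12
a_83 = 8·12 + 3·6 = 10
a_84 = 8·10 + 3·12 = 12
a_85 = 8·12 + 3·10 = 9
a_86 = 8·9 + 3·12 = 4
a_87 = 8·4 + 3·9 = 7
a_88 = 8·7 + 3·4 = 3
a_89 = 8·3 + 3·7 = 6
a_90 = 8·6 + 3·3 = 5
a_91 = 8·5 + 3·6 = 6
a_92 = 8·6 + 3·5 = 11
a_93 = 8·11 + 3·6 = 2
a_94 = 8·2 + 3·11 = 10
a_95 = 8·10 + 3·2 = 8
a_96 = 8·8 + 3·10 = 3
a_97 = 8·3 + 3·8 = 9
a_98 = 8·9 + 3·3 = 3
a_99 = 8·3 + 3·9 = 12
a_100 = 8·12 + 3·3 = 1
a_101 = 8·1 + 3·12 = 5
a_102 = 8·5 + 3·1 = 4
a_103 = 8·4 + 3·5 = 8
a_104 = 8·8 + 3·4 = 11
a_105 = 8·11 + 3·8 = 8
a_106 = 8·8 + 3·11 = 6
a_107 = 8·6 + 3·8 = 7
a_108 = 8·7 + 3·6 = 9
a_109 = 8·9 + 3·7 = 2
a_110 = 8·2 + 3·9 = 4
a_111 = 8·4 + 3·2 = 12
a_112 = 8·12 + 3·4 = 4
a_113 = 8·4 + 3·12 = 3
a_114 = 8·3 + 3·4 = 10
a_115 = 8·10 + 3·3 = 11
a_116 = 8·11 + 3·10 = 1
a_117 = 8·1 + 3·11 = 2
a_118 = 8·2 + 3·1 = 6
a_119 = 8·6 + 3·2 = 2
a_120 = 8·2 + 3·6 = 8
a_121 = 8·8 + 3·2 = 5
a_122 = 8·5 + 3·8 = 12
a_123 = 8·12 + 3·5 = 7
a_124 = 8·7 + 3·12 = 1
a_125 = 8·1 + 3·7 = 3
a_126 = 8·3 + 3·1 = 1
a_127 = 8·1 + 3·3 = 4
a_128 = 8·4 + 3·1 = 9
a_129 = 8·9 + 3·4 = 6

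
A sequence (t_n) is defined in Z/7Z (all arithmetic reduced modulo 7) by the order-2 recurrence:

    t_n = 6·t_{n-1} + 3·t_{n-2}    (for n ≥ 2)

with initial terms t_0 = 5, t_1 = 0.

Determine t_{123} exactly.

t_2 = 6·0 + 3·5 = 1
t_3 = 6·1 + 3·0 = 6
t_4 = 6·6 + 3·1 = 4
t_5 = 6·4 + 3·6 = 0
t_6 = 6·0 + 3·4 = 5
t_7 = 6·5 + 3·0 = 2
t_8 = 6·2 + 3·5 = 6
t_9 = 6·6 + 3·2 = 0
t_10 = 6·0 + 3·6 = 4
t_11 = 6·4 + 3·0 = 3
t_12 = 6·3 + 3·4 = 2
t_13 = 6·2 + 3·3 = 0
t_14 = 6·0 + 3·2 = 6
t_15 = 6·6 + 3·0 = 1
t_16 = 6·1 + 3·6 = 3
t_17 = 6·3 + 3·1 = 0
t_18 = 6·0 + 3·3 = 2
t_19 = 6·2 + 3·0 = 5
t_20 = 6·5 + 3·2 = 1
t_21 = 6·1 + 3·5 = 0
t_22 = 6·0 + 3·1 = 3
t_23 = 6·3 + 3·0 = 4
t_24 = 6·4 + 3·3 = 5
t_25 = 6·5 + 3·4 = 0
(t_24, t_25) = (5, 0) = (t_0, t_1), so the sequence has period 24.
123 ≡ 3 (mod 24), hence t_123 = t_3 = 6.

6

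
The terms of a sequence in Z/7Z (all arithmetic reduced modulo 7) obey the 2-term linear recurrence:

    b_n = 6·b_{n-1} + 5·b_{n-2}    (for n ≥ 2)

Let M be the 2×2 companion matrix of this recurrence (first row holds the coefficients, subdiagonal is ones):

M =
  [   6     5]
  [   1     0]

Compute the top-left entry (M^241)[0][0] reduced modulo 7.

5

(M^241)[0][0] is the top entry after applying M 241 times to the unit state (1, 0). Equivalently it is h_{242} for the auxiliary sequence (h_n) obeying the same recurrence with h_1 = 1 and h_i = 0 for 0 ≤ i < 1:
h_2 = 6·1 + 5·0 = 6
h_3 = 6·6 + 5·1 = 6
h_4 = 6·6 + 5·6 = 3
h_5 = 6·3 + 5·6 = 6
h_6 = 6·6 + 5·3 = 2
h_7 = 6·2 + 5·6 = 0
h_8 = 6·0 + 5·2 = 3
h_9 = 6·3 + 5·0 = 4
h_10 = 6·4 + 5·3 = 4
h_11 = 6·4 + 5·4 = 2
h_12 = 6·2 + 5·4 = 4
h_13 = 6·4 + 5·2 = 6
h_14 = 6·6 + 5·4 = 0
h_15 = 6·0 + 5·6 = 2
h_16 = 6·2 + 5·0 = 5
h_17 = 6·5 + 5·2 = 5
h_18 = 6·5 + 5·5 = 6
h_19 = 6·6 + 5·5 = 5
h_20 = 6·5 + 5·6 = 4
h_21 = 6·4 + 5·5 = 0
h_22 = 6·0 + 5·4 = 6
h_23 = 6·6 + 5·0 = 1
h_24 = 6·1 + 5·6 = 1
h_25 = 6·1 + 5·1 = 4
h_26 = 6·4 + 5·1 = 1
h_27 = 6·1 + 5·4 = 5
h_28 = 6·5 + 5·1 = 0
h_29 = 6·0 + 5·5 = 4
h_30 = 6·4 + 5·0 = 3
h_31 = 6·3 + 5·4 = 3
h_32 = 6·3 + 5·3 = 5
h_33 = 6·5 + 5·3 = 3
h_34 = 6·3 + 5·5 = 1
h_35 = 6·1 + 5·3 = 0
h_36 = 6·0 + 5·1 = 5
h_37 = 6·5 + 5·0 = 2
h_38 = 6·2 + 5·5 = 2
h_39 = 6·2 + 5·2 = 1
h_40 = 6·1 + 5·2 = 2
h_41 = 6·2 + 5·1 = 3
h_42 = 6·3 + 5·2 = 0
h_43 = 6·0 + 5·3 = 1
(h_42, h_43) = (0, 1) = (h_0, h_1), so the sequence has period 42.
242 ≡ 32 (mod 42), hence h_242 = h_32 = 5.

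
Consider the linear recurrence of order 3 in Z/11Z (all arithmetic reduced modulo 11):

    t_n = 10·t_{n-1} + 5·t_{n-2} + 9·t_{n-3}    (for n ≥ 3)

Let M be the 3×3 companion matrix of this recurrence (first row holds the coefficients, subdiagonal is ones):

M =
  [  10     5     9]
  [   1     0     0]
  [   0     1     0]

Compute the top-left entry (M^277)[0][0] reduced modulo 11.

4

(M^277)[0][0] is the top entry after applying M 277 times to the unit state (1, 0, 0). Equivalently it is h_{279} for the auxiliary sequence (h_n) obeying the same recurrence with h_2 = 1 and h_i = 0 for 0 ≤ i < 2:
h_3 = 10·1 + 5·0 + 9·0 = 10
h_4 = 10·10 + 5·1 + 9·0 = 6
h_5 = 10·6 + 5·10 + 9·1 = 9
h_6 = 10·9 + 5·6 + 9·10 = 1
h_7 = 10·1 + 5·9 + 9·6 = 10
h_8 = 10·10 + 5·1 + 9·9 = 10
Continuing the recurrence:
  h_9 = 5;  h_10 = 3;  h_11 = 2;  h_12 = 3;  h_13 = 1;  h_14 = 10
  h_15 = 0;  h_16 = 4;  h_17 = 9;  h_18 = 0;  h_19 = 4;  h_20 = 0
  h_21 = 9;  h_22 = 5;  h_23 = 7;  h_24 = 0;  h_25 = 3;  h_26 = 5
  h_27 = 10;  h_28 = 9;  h_29 = 9;  h_30 = 5;  h_31 = 0;  h_32 = 7
  h_33 = 5;  h_34 = 8;  h_35 = 3;  h_36 = 5;  h_37 = 5;  h_38 = 3
  h_39 = 1;  h_40 = 4;  h_41 = 6;  h_42 = 1;  h_43 = 10;  h_44 = 5
  h_45 = 10;  h_46 = 6;  h_47 = 1;  h_48 = 9;  h_49 = 6;  h_50 = 4
  h_51 = 8;  h_52 = 0;  h_53 = 10;  h_54 = 7;  h_55 = 10;  h_56 = 5
  h_57 = 9;  h_58 = 7;  h_59 = 6;  h_60 = 0;  h_61 = 5;  h_62 = 5
  h_63 = 9;  h_64 = 6;  h_65 = 7;  h_66 = 5;  h_67 = 7;  h_68 = 4
  h_69 = 10;  h_70 = 7;  h_71 = 2;  h_72 = 2;  h_73 = 5;  h_74 = 1
  h_75 = 9;  h_76 = 8;  h_77 = 2;  h_78 = 9;  h_79 = 7;  h_80 = 1
  h_81 = 5;  h_82 = 8;  h_83 = 4;  h_84 = 4;  h_85 = 0;  h_86 = 1
  h_87 = 2;  h_88 = 3;  h_89 = 5;  h_90 = 6;  h_91 = 2;  h_92 = 7
  h_93 = 2;  h_94 = 7;  h_95 = 0;  h_96 = 9;  h_97 = 10;  h_98 = 2
  h_99 = 8;  h_100 = 4;  h_101 = 10;  h_102 = 5;  h_103 = 4;  h_104 = 1
  h_105 = 9;  h_106 = 10;  h_107 = 0;  h_108 = 10;  h_109 = 3;  h_110 = 3
  h_111 = 3;  h_112 = 6;  h_113 = 3;  h_114 = 10;  h_115 = 4;  h_116 = 7
  h_117 = 4;  h_118 = 1;  h_119 = 5;  h_120 = 3;  h_121 = 9;  h_122 = 7
  h_123 = 10;  h_124 = 7;  h_125 = 7;  h_126 = 8;  h_127 = 2;  h_128 = 2
  h_129 = 3;  h_130 = 3;  h_131 = 8;  h_132 = 1;  h_133 = 0;  h_134 = 0
  h_135 = 9;  h_136 = 2;  h_137 = 10;  h_138 = 4;  h_139 = 9;  h_140 = 2
  h_141 = 2;  h_142 = 1;  h_143 = 5;  h_144 = 7;  h_145 = 5;  h_146 = 9
  h_147 = 2;  h_148 = 0;  h_149 = 3;  h_150 = 4;  h_151 = 0;  h_152 = 3
  h_153 = 0;  h_154 = 4;  h_155 = 1;  h_156 = 8;  h_157 = 0;  h_158 = 5
  h_159 = 1;  h_160 = 2;  h_161 = 4;  h_162 = 4;  h_163 = 1;  h_164 = 0
  h_165 = 8;  h_166 = 1;  h_167 = 6;  h_168 = 5;  h_169 = 1;  h_170 = 1
  h_171 = 5;  h_172 = 9;  h_173 = 3;  h_174 = 10;  h_175 = 9;  h_176 = 2
  h_177 = 1;  h_178 = 2;  h_179 = 10;  h_180 = 9;  h_181 = 4;  h_182 = 10
  h_183 = 3;  h_184 = 6;  h_185 = 0;  h_186 = 2;  h_187 = 8;  h_188 = 2
  h_189 = 1;  h_190 = 4;  h_191 = 8;  h_192 = 10;  h_193 = 0;  h_194 = 1
  h_195 = 1;  h_196 = 4;  h_197 = 10;  h_198 = 8;  h_199 = 1;  h_200 = 8
  h_201 = 3;  h_202 = 2;  h_203 = 8;  h_204 = 7;  h_205 = 7;  h_206 = 1
  h_207 = 9;  h_208 = 4;  h_209 = 6;  h_210 = 7;  h_211 = 4;  h_212 = 8
  h_213 = 9;  h_214 = 1;  h_215 = 6;  h_216 = 3;  h_217 = 3;  h_218 = 0
  h_219 = 9;  h_220 = 7;  h_221 = 5;  h_222 = 1;  h_223 = 10;  h_224 = 7
  h_225 = 8;  h_226 = 7;  h_227 = 8;  h_228 = 0;  h_229 = 4;  h_230 = 2
  h_231 = 7;  h_232 = 6;  h_233 = 3;  h_234 = 2;  h_235 = 1;  h_236 = 3
  h_237 = 9;  h_238 = 4;  h_239 = 2;  h_240 = 0;  h_241 = 2;  h_242 = 5
  h_243 = 5;  h_244 = 5;  h_245 = 10;  h_246 = 5;  h_247 = 2;  h_248 = 3
  h_249 = 8;  h_250 = 3;  h_251 = 9;  h_252 = 1;  h_253 = 5;  h_254 = 4
  h_255 = 8;  h_256 = 2;  h_257 = 8;  h_258 = 8;  h_259 = 6;  h_260 = 7
  h_261 = 7;  h_262 = 5;  h_263 = 5;  h_264 = 6;  h_265 = 9;  h_266 = 0
  h_267 = 0;  h_268 = 4;  h_269 = 7;  h_270 = 2;  h_271 = 3;  h_272 = 4
  h_273 = 7;  h_274 = 7;  h_275 = 9;  h_276 = 1;  h_277 = 8
h_278 = 10·8 + 5·1 + 9·9 = 1
h_279 = 10·1 + 5·8 + 9·1 = 4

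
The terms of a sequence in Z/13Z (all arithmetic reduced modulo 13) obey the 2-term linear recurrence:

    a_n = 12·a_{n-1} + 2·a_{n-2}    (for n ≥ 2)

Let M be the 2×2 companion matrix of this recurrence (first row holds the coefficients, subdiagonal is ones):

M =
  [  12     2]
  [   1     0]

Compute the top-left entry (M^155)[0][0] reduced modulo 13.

0

(M^155)[0][0] is the top entry after applying M 155 times to the unit state (1, 0). Equivalently it is h_{156} for the auxiliary sequence (h_n) obeying the same recurrence with h_1 = 1 and h_i = 0 for 0 ≤ i < 1:
h_2 = 12·1 + 2·0 = 12
h_3 = 12·12 + 2·1 = 3
h_4 = 12·3 + 2·12 = 8
h_5 = 12·8 + 2·3 = 11
h_6 = 12·11 + 2·8 = 5
h_7 = 12·5 + 2·11 = 4
h_8 = 12·4 + 2·5 = 6
h_9 = 12·6 + 2·4 = 2
h_10 = 12·2 + 2·6 = 10
h_11 = 12·10 + 2·2 = 7
h_12 = 12·7 + 2·10 = 0
h_13 = 12·0 + 2·7 = 1
(h_12, h_13) = (0, 1) = (h_0, h_1), so the sequence has period 12.
156 ≡ 0 (mod 12), hence h_156 = h_0 = 0.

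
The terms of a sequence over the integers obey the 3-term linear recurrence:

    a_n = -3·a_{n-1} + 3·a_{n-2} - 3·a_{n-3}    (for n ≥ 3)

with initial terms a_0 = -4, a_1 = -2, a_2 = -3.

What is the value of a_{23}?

a_3 = -3·-3 + 3·-2 + -3·-4 = 15
a_4 = -3·15 + 3·-3 + -3·-2 = -48
a_5 = -3·-48 + 3·15 + -3·-3 = 198
a_6 = -3·198 + 3·-48 + -3·15 = -783
a_7 = -3·-783 + 3·198 + -3·-48 = 3087
a_8 = -3·3087 + 3·-783 + -3·198 = -12204
a_9 = -3·-12204 + 3·3087 + -3·-783 = 48222
a_10 = -3·48222 + 3·-12204 + -3·3087 = -190539
a_11 = -3·-190539 + 3·48222 + -3·-12204 = 752895
a_12 = -3·752895 + 3·-190539 + -3·48222 = -2974968
a_13 = -3·-2974968 + 3·752895 + -3·-190539 = 11755206
a_14 = -3·11755206 + 3·-2974968 + -3·752895 = -46449207
a_15 = -3·-46449207 + 3·11755206 + -3·-2974968 = 183538143
a_16 = -3·183538143 + 3·-46449207 + -3·11755206 = -725227668
a_17 = -3·-725227668 + 3·183538143 + -3·-46449207 = 2865645054
a_18 = -3·2865645054 + 3·-725227668 + -3·183538143 = -11323232595
a_19 = -3·-11323232595 + 3·2865645054 + -3·-725227668 = 44742315951
a_20 = -3·44742315951 + 3·-11323232595 + -3·2865645054 = -176793580800
a_21 = -3·-176793580800 + 3·44742315951 + -3·-11323232595 = 698577388038
a_22 = -3·698577388038 + 3·-176793580800 + -3·44742315951 = -2760339854367
a_23 = -3·-2760339854367 + 3·698577388038 + -3·-176793580800 = 10907132469615

10907132469615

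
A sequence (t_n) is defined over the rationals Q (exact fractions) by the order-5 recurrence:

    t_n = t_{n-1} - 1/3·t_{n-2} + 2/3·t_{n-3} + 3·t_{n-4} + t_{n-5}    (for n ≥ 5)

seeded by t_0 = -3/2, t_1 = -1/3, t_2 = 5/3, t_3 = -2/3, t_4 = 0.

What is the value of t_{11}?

t_5 = 1·0 + -1/3·-2/3 + 2/3·5/3 + 3·-1/3 + 1·-3/2 = -7/6
t_6 = 1·-7/6 + -1/3·0 + 2/3·-2/3 + 3·5/3 + 1·-1/3 = 55/18
t_7 = 1·55/18 + -1/3·-7/6 + 2/3·0 + 3·-2/3 + 1·5/3 = 28/9
t_8 = 1·28/9 + -1/3·55/18 + 2/3·-7/6 + 3·0 + 1·-2/3 = 35/54
t_9 = 1·35/54 + -1/3·28/9 + 2/3·55/18 + 3·-7/6 + 1·0 = -50/27
t_10 = 1·-50/27 + -1/3·35/54 + 2/3·28/9 + 3·55/18 + 1·-7/6 = 1297/162
t_11 = 1·1297/162 + -1/3·-50/27 + 2/3·35/54 + 3·28/9 + 1·55/18 = 193/9

193/9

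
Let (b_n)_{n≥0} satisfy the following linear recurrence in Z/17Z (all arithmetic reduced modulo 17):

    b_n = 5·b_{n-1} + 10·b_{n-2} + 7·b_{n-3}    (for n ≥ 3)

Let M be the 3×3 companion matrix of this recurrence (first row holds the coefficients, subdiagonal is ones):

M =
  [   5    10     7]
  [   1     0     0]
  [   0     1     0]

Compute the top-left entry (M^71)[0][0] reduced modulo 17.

(M^71)[0][0] is the top entry after applying M 71 times to the unit state (1, 0, 0). Equivalently it is h_{73} for the auxiliary sequence (h_n) obeying the same recurrence with h_2 = 1 and h_i = 0 for 0 ≤ i < 2:
h_3 = 5·1 + 10·0 + 7·0 = 5
h_4 = 5·5 + 10·1 + 7·0 = 1
h_5 = 5·1 + 10·5 + 7·1 = 11
h_6 = 5·11 + 10·1 + 7·5 = 15
h_7 = 5·15 + 10·11 + 7·1 = 5
h_8 = 5·5 + 10·15 + 7·11 = 14
h_9 = 5·14 + 10·5 + 7·15 = 4
h_10 = 5·4 + 10·14 + 7·5 = 8
h_11 = 5·8 + 10·4 + 7·14 = 8
h_12 = 5·8 + 10·8 + 7·4 = 12
h_13 = 5·12 + 10·8 + 7·8 = 9
h_14 = 5·9 + 10·12 + 7·8 = 0
h_15 = 5·0 + 10·9 + 7·12 = 4
h_16 = 5·4 + 10·0 + 7·9 = 15
h_17 = 5·15 + 10·4 + 7·0 = 13
h_18 = 5·13 + 10·15 + 7·4 = 5
h_19 = 5·5 + 10·13 + 7·15 = 5
h_20 = 5·5 + 10·5 + 7·13 = 13
h_21 = 5·13 + 10·5 + 7·5 = 14
h_22 = 5·14 + 10·13 + 7·5 = 14
h_23 = 5·14 + 10·14 + 7·13 = 12
h_24 = 5·12 + 10·14 + 7·14 = 9
h_25 = 5·9 + 10·12 + 7·14 = 8
h_26 = 5·8 + 10·9 + 7·12 = 10
h_27 = 5·10 + 10·8 + 7·9 = 6
h_28 = 5·6 + 10·10 + 7·8 = 16
h_29 = 5·16 + 10·6 + 7·10 = 6
h_30 = 5·6 + 10·16 + 7·6 = 11
h_31 = 5·11 + 10·6 + 7·16 = 6
h_32 = 5·6 + 10·11 + 7·6 = 12
h_33 = 5·12 + 10·6 + 7·11 = 10
h_34 = 5·10 + 10·12 + 7·6 = 8
h_35 = 5·8 + 10·10 + 7·12 = 3
h_36 = 5·3 + 10·8 + 7·10 = 12
h_37 = 5·12 + 10·3 + 7·8 = 10
h_38 = 5·10 + 10·12 + 7·3 = 4
h_39 = 5·4 + 10·10 + 7·12 = 0
h_40 = 5·0 + 10·4 + 7·10 = 8
h_41 = 5·8 + 10·0 + 7·4 = 0
h_42 = 5·0 + 10·8 + 7·0 = 12
h_43 = 5·12 + 10·0 + 7·8 = 14
h_44 = 5·14 + 10·12 + 7·0 = 3
h_45 = 5·3 + 10·14 + 7·12 = 1
h_46 = 5·1 + 10·3 + 7·14 = 14
h_47 = 5·14 + 10·1 + 7·3 = 16
h_48 = 5·16 + 10·14 + 7·1 = 6
h_49 = 5·6 + 10·16 + 7·14 = 16
h_50 = 5·16 + 10·6 + 7·16 = 14
h_51 = 5·14 + 10·16 + 7·6 = 0
h_52 = 5·0 + 10·14 + 7·16 = 14
h_53 = 5·14 + 10·0 + 7·14 = 15
h_54 = 5·15 + 10·14 + 7·0 = 11
h_55 = 5·11 + 10·15 + 7·14 = 14
h_56 = 5·14 + 10·11 + 7·15 = 13
h_57 = 5·13 + 10·14 + 7·11 = 10
h_58 = 5·10 + 10·13 + 7·14 = 6
h_59 = 5·6 + 10·10 + 7·13 = 0
h_60 = 5·0 + 10·6 + 7·10 = 11
h_61 = 5·11 + 10·0 + 7·6 = 12
h_62 = 5·12 + 10·11 + 7·0 = 0
h_63 = 5·0 + 10·12 + 7·11 = 10
h_64 = 5·10 + 10·0 + 7·12 = 15
h_65 = 5·15 + 10·10 + 7·0 = 5
h_66 = 5·5 + 10·15 + 7·10 = 7
h_67 = 5·7 + 10·5 + 7·15 = 3
h_68 = 5·3 + 10·7 + 7·5 = 1
h_69 = 5·1 + 10·3 + 7·7 = 16
h_70 = 5·16 + 10·1 + 7·3 = 9
h_71 = 5·9 + 10·16 + 7·1 = 8
h_72 = 5·8 + 10·9 + 7·16 = 4
h_73 = 5·4 + 10·8 + 7·9 = 10

10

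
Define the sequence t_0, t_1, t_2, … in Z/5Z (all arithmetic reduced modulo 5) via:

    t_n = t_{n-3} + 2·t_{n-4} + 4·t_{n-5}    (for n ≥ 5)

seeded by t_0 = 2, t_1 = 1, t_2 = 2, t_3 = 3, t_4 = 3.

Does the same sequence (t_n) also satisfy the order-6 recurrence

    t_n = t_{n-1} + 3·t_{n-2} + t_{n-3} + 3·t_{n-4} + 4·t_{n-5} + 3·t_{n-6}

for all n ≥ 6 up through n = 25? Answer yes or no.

no

Terms t_0..t_25: 2, 1, 2, 3, 3, 2, 1, 2, 0, 2, 2, 3, 0, 1, 0, 4, 3, 2, 3, 1, 4, 4, 0, 3, 1, 4
n=6: candidate gives 0, actual t_6 = 1 ✗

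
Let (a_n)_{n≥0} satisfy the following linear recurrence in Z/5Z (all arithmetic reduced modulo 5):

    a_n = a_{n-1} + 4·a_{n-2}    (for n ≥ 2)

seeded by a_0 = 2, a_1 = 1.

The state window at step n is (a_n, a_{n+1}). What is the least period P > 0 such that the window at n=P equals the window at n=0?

n=0: window = (2, 1)
n=1: window = (1, 4)
n=2: window = (4, 3)
n=3: window = (3, 4)
n=4: window = (4, 1)
n=5: window = (1, 2)
n=6: window = (2, 1)
window at n=6 equals window at n=0 → period = 6

6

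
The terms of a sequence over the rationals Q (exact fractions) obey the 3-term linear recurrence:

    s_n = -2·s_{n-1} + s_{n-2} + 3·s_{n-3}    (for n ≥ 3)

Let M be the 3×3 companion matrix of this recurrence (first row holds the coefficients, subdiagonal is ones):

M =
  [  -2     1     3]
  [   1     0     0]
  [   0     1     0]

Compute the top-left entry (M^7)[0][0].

-69

(M^7)[0][0] is the top entry after applying M 7 times to the unit state (1, 0, 0). Equivalently it is h_{9} for the auxiliary sequence (h_n) obeying the same recurrence with h_2 = 1 and h_i = 0 for 0 ≤ i < 2:
h_3 = -2·1 + 1·0 + 3·0 = -2
h_4 = -2·-2 + 1·1 + 3·0 = 5
h_5 = -2·5 + 1·-2 + 3·1 = -9
h_6 = -2·-9 + 1·5 + 3·-2 = 17
h_7 = -2·17 + 1·-9 + 3·5 = -28
h_8 = -2·-28 + 1·17 + 3·-9 = 46
h_9 = -2·46 + 1·-28 + 3·17 = -69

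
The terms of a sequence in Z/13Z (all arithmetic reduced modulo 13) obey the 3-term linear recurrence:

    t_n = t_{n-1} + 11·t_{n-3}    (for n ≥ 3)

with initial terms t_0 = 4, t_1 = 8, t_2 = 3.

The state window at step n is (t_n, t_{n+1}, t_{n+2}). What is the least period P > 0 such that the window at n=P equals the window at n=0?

n=0: window = (4, 8, 3)
n=1: window = (8, 3, 8)
n=2: window = (3, 8, 5)
n=3: window = (8, 5, 12)
n=4: window = (5, 12, 9)
n=5: window = (12, 9, 12)
n=6: window = (9, 12, 1)
n=7: window = (12, 1, 9)
n=8: window = (1, 9, 11)
n=9: window = (9, 11, 9)
n=10: window = (11, 9, 4)
n=11: window = (9, 4, 8)
n=12: window = (4, 8, 3)
window at n=12 equals window at n=0 → period = 12

12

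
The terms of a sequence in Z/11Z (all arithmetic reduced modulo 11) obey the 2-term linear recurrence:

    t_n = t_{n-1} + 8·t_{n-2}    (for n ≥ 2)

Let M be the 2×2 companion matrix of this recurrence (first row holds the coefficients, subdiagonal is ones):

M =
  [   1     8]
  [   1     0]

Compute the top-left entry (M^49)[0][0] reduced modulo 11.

(M^49)[0][0] is the top entry after applying M 49 times to the unit state (1, 0). Equivalently it is h_{50} for the auxiliary sequence (h_n) obeying the same recurrence with h_1 = 1 and h_i = 0 for 0 ≤ i < 1:
h_2 = 1·1 + 8·0 = 1
h_3 = 1·1 + 8·1 = 9
h_4 = 1·9 + 8·1 = 6
h_5 = 1·6 + 8·9 = 1
h_6 = 1·1 + 8·6 = 5
h_7 = 1·5 + 8·1 = 2
h_8 = 1·2 + 8·5 = 9
h_9 = 1·9 + 8·2 = 3
h_10 = 1·3 + 8·9 = 9
h_11 = 1·9 + 8·3 = 0
h_12 = 1·0 + 8·9 = 6
h_13 = 1·6 + 8·0 = 6
h_14 = 1·6 + 8·6 = 10
h_15 = 1·10 + 8·6 = 3
h_16 = 1·3 + 8·10 = 6
h_17 = 1·6 + 8·3 = 8
h_18 = 1·8 + 8·6 = 1
h_19 = 1·1 + 8·8 = 10
h_20 = 1·10 + 8·1 = 7
h_21 = 1·7 + 8·10 = 10
h_22 = 1·10 + 8·7 = 0
h_23 = 1·0 + 8·10 = 3
h_24 = 1·3 + 8·0 = 3
h_25 = 1·3 + 8·3 = 5
h_26 = 1·5 + 8·3 = 7
h_27 = 1·7 + 8·5 = 3
h_28 = 1·3 + 8·7 = 4
h_29 = 1·4 + 8·3 = 6
h_30 = 1·6 + 8·4 = 5
h_31 = 1·5 + 8·6 = 9
h_32 = 1·9 + 8·5 = 5
h_33 = 1·5 + 8·9 = 0
h_34 = 1·0 + 8·5 = 7
h_35 = 1·7 + 8·0 = 7
h_36 = 1·7 + 8·7 = 8
h_37 = 1·8 + 8·7 = 9
h_38 = 1·9 + 8·8 = 7
h_39 = 1·7 + 8·9 = 2
h_40 = 1·2 + 8·7 = 3
h_41 = 1·3 + 8·2 = 8
h_42 = 1·8 + 8·3 = 10
h_43 = 1·10 + 8·8 = 8
h_44 = 1·8 + 8·10 = 0
h_45 = 1·0 + 8·8 = 9
h_46 = 1·9 + 8·0 = 9
h_47 = 1·9 + 8·9 = 4
h_48 = 1·4 + 8·9 = 10
h_49 = 1·10 + 8·4 = 9
h_50 = 1·9 + 8·10 = 1

1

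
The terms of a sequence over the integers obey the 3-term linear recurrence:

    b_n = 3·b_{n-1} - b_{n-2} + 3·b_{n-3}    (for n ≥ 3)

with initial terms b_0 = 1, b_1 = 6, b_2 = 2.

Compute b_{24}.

84728860945

b_3 = 3·2 + -1·6 + 3·1 = 3
b_4 = 3·3 + -1·2 + 3·6 = 25
b_5 = 3·25 + -1·3 + 3·2 = 78
b_6 = 3·78 + -1·25 + 3·3 = 218
b_7 = 3·218 + -1·78 + 3·25 = 651
b_8 = 3·651 + -1·218 + 3·78 = 1969
b_9 = 3·1969 + -1·651 + 3·218 = 5910
b_10 = 3·5910 + -1·1969 + 3·651 = 17714
b_11 = 3·17714 + -1·5910 + 3·1969 = 53139
b_12 = 3·53139 + -1·17714 + 3·5910 = 159433
b_13 = 3·159433 + -1·53139 + 3·17714 = 478302
b_14 = 3·478302 + -1·159433 + 3·53139 = 1434890
b_15 = 3·1434890 + -1·478302 + 3·159433 = 4304667
b_16 = 3·4304667 + -1·1434890 + 3·478302 = 12914017
b_17 = 3·12914017 + -1·4304667 + 3·1434890 = 38742054
b_18 = 3·38742054 + -1·12914017 + 3·4304667 = 116226146
b_19 = 3·116226146 + -1·38742054 + 3·12914017 = 348678435
b_20 = 3·348678435 + -1·116226146 + 3·38742054 = 1046035321
b_21 = 3·1046035321 + -1·348678435 + 3·116226146 = 3138105966
b_22 = 3·3138105966 + -1·1046035321 + 3·348678435 = 9414317882
b_23 = 3·9414317882 + -1·3138105966 + 3·1046035321 = 28242953643
b_24 = 3·28242953643 + -1·9414317882 + 3·3138105966 = 84728860945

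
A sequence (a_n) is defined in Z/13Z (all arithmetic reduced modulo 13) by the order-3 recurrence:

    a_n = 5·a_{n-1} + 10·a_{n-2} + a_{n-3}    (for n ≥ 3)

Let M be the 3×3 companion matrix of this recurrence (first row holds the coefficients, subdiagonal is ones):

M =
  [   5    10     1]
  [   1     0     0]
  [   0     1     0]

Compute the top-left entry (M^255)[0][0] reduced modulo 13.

(M^255)[0][0] is the top entry after applying M 255 times to the unit state (1, 0, 0). Equivalently it is h_{257} for the auxiliary sequence (h_n) obeying the same recurrence with h_2 = 1 and h_i = 0 for 0 ≤ i < 2:
h_3 = 5·1 + 10·0 + 1·0 = 5
h_4 = 5·5 + 10·1 + 1·0 = 9
h_5 = 5·9 + 10·5 + 1·1 = 5
h_6 = 5·5 + 10·9 + 1·5 = 3
h_7 = 5·3 + 10·5 + 1·9 = 9
h_8 = 5·9 + 10·3 + 1·5 = 2
h_9 = 5·2 + 10·9 + 1·3 = 12
h_10 = 5·12 + 10·2 + 1·9 = 11
h_11 = 5·11 + 10·12 + 1·2 = 8
h_12 = 5·8 + 10·11 + 1·12 = 6
h_13 = 5·6 + 10·8 + 1·11 = 4
h_14 = 5·4 + 10·6 + 1·8 = 10
h_15 = 5·10 + 10·4 + 1·6 = 5
h_16 = 5·5 + 10·10 + 1·4 = 12
h_17 = 5·12 + 10·5 + 1·10 = 3
h_18 = 5·3 + 10·12 + 1·5 = 10
h_19 = 5·10 + 10·3 + 1·12 = 1
h_20 = 5·1 + 10·10 + 1·3 = 4
h_21 = 5·4 + 10·1 + 1·10 = 1
h_22 = 5·1 + 10·4 + 1·1 = 7
h_23 = 5·7 + 10·1 + 1·4 = 10
h_24 = 5·10 + 10·7 + 1·1 = 4
h_25 = 5·4 + 10·10 + 1·7 = 10
h_26 = 5·10 + 10·4 + 1·10 = 9
h_27 = 5·9 + 10·10 + 1·4 = 6
h_28 = 5·6 + 10·9 + 1·10 = 0
h_29 = 5·0 + 10·6 + 1·9 = 4
h_30 = 5·4 + 10·0 + 1·6 = 0
h_31 = 5·0 + 10·4 + 1·0 = 1
h_32 = 5·1 + 10·0 + 1·4 = 9
h_33 = 5·9 + 10·1 + 1·0 = 3
h_34 = 5·3 + 10·9 + 1·1 = 2
h_35 = 5·2 + 10·3 + 1·9 = 10
h_36 = 5·10 + 10·2 + 1·3 = 8
h_37 = 5·8 + 10·10 + 1·2 = 12
h_38 = 5·12 + 10·8 + 1·10 = 7
h_39 = 5·7 + 10·12 + 1·8 = 7
h_40 = 5·7 + 10·7 + 1·12 = 0
h_41 = 5·0 + 10·7 + 1·7 = 12
h_42 = 5·12 + 10·0 + 1·7 = 2
h_43 = 5·2 + 10·12 + 1·0 = 0
h_44 = 5·0 + 10·2 + 1·12 = 6
h_45 = 5·6 + 10·0 + 1·2 = 6
h_46 = 5·6 + 10·6 + 1·0 = 12
h_47 = 5·12 + 10·6 + 1·6 = 9
h_48 = 5·9 + 10·12 + 1·6 = 2
h_49 = 5·2 + 10·9 + 1·12 = 8
h_50 = 5·8 + 10·2 + 1·9 = 4
h_51 = 5·4 + 10·8 + 1·2 = 11
h_52 = 5·11 + 10·4 + 1·8 = 12
h_53 = 5·12 + 10·11 + 1·4 = 5
h_54 = 5·5 + 10·12 + 1·11 = 0
h_55 = 5·0 + 10·5 + 1·12 = 10
h_56 = 5·10 + 10·0 + 1·5 = 3
h_57 = 5·3 + 10·10 + 1·0 = 11
h_58 = 5·11 + 10·3 + 1·10 = 4
h_59 = 5·4 + 10·11 + 1·3 = 3
h_60 = 5·3 + 10·4 + 1·11 = 1
h_61 = 5·1 + 10·3 + 1·4 = 0
h_62 = 5·0 + 10·1 + 1·3 = 0
h_63 = 5·0 + 10·0 + 1·1 = 1
(h_61, h_62, h_63) = (0, 0, 1) = (h_0, h_1, h_2), so the sequence has period 61.
257 ≡ 13 (mod 61), hence h_257 = h_13 = 4.

4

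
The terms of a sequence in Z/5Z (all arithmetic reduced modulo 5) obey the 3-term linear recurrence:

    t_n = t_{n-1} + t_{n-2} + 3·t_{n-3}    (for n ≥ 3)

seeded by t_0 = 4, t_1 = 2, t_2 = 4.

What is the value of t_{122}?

4

t_3 = 1·4 + 1·2 + 3·4 = 3
t_4 = 1·3 + 1·4 + 3·2 = 3
t_5 = 1·3 + 1·3 + 3·4 = 3
t_6 = 1·3 + 1·3 + 3·3 = 0
t_7 = 1·0 + 1·3 + 3·3 = 2
t_8 = 1·2 + 1·0 + 3·3 = 1
t_9 = 1·1 + 1·2 + 3·0 = 3
t_10 = 1·3 + 1·1 + 3·2 = 0
t_11 = 1·0 + 1·3 + 3·1 = 1
t_12 = 1·1 + 1·0 + 3·3 = 0
t_13 = 1·0 + 1·1 + 3·0 = 1
t_14 = 1·1 + 1·0 + 3·1 = 4
t_15 = 1·4 + 1·1 + 3·0 = 0
t_16 = 1·0 + 1·4 + 3·1 = 2
t_17 = 1·2 + 1·0 + 3·4 = 4
t_18 = 1·4 + 1·2 + 3·0 = 1
t_19 = 1·1 + 1·4 + 3·2 = 1
t_20 = 1·1 + 1·1 + 3·4 = 4
t_21 = 1·4 + 1·1 + 3·1 = 3
t_22 = 1·3 + 1·4 + 3·1 = 0
t_23 = 1·0 + 1·3 + 3·4 = 0
t_24 = 1·0 + 1·0 + 3·3 = 4
t_25 = 1·4 + 1·0 + 3·0 = 4
t_26 = 1·4 + 1·4 + 3·0 = 3
t_27 = 1·3 + 1·4 + 3·4 = 4
t_28 = 1·4 + 1·3 + 3·4 = 4
t_29 = 1·4 + 1·4 + 3·3 = 2
t_30 = 1·2 + 1·4 + 3·4 = 3
t_31 = 1·3 + 1·2 + 3·4 = 2
t_32 = 1·2 + 1·3 + 3·2 = 1
t_33 = 1·1 + 1·2 + 3·3 = 2
t_34 = 1·2 + 1·1 + 3·2 = 4
t_35 = 1·4 + 1·2 + 3·1 = 4
t_36 = 1·4 + 1·4 + 3·2 = 4
t_37 = 1·4 + 1·4 + 3·4 = 0
t_38 = 1·0 + 1·4 + 3·4 = 1
t_39 = 1·1 + 1·0 + 3·4 = 3
t_40 = 1·3 + 1·1 + 3·0 = 4
t_41 = 1·4 + 1·3 + 3·1 = 0
t_42 = 1·0 + 1·4 + 3·3 = 3
t_43 = 1·3 + 1·0 + 3·4 = 0
t_44 = 1·0 + 1·3 + 3·0 = 3
t_45 = 1·3 + 1·0 + 3·3 = 2
t_46 = 1·2 + 1·3 + 3·0 = 0
t_47 = 1·0 + 1·2 + 3·3 = 1
t_48 = 1·1 + 1·0 + 3·2 = 2
t_49 = 1·2 + 1·1 + 3·0 = 3
t_50 = 1·3 + 1·2 + 3·1 = 3
t_51 = 1·3 + 1·3 + 3·2 = 2
t_52 = 1·2 + 1·3 + 3·3 = 4
t_53 = 1·4 + 1·2 + 3·3 = 0
t_54 = 1·0 + 1·4 + 3·2 = 0
t_55 = 1·0 + 1·0 + 3·4 = 2
t_56 = 1·2 + 1·0 + 3·0 = 2
t_57 = 1·2 + 1·2 + 3·0 = 4
t_58 = 1·4 + 1·2 + 3·2 = 2
t_59 = 1·2 + 1·4 + 3·2 = 2
t_60 = 1·2 + 1·2 + 3·4 = 1
t_61 = 1·1 + 1·2 + 3·2 = 4
t_62 = 1·4 + 1·1 + 3·2 = 1
t_63 = 1·1 + 1·4 + 3·1 = 3
t_64 = 1·3 + 1·1 + 3·4 = 1
t_65 = 1·1 + 1·3 + 3·1 = 2
t_66 = 1·2 + 1·1 + 3·3 = 2
t_67 = 1·2 + 1·2 + 3·1 = 2
t_68 = 1·2 + 1·2 + 3·2 = 0
t_69 = 1·0 + 1·2 + 3·2 = 3
t_70 = 1·3 + 1·0 + 3·2 = 4
t_71 = 1·4 + 1·3 + 3·0 = 2
t_72 = 1·2 + 1·4 + 3·3 = 0
t_73 = 1·0 + 1·2 + 3·4 = 4
t_74 = 1·4 + 1·0 + 3·2 = 0
t_75 = 1·0 + 1·4 + 3·0 = 4
t_76 = 1·4 + 1·0 + 3·4 = 1
t_77 = 1·1 + 1·4 + 3·0 = 0
t_78 = 1·0 + 1·1 + 3·4 = 3
t_79 = 1·3 + 1·0 + 3·1 = 1
t_80 = 1·1 + 1·3 + 3·0 = 4
t_81 = 1·4 + 1·1 + 3·3 = 4
t_82 = 1·4 + 1·4 + 3·1 = 1
t_83 = 1·1 + 1·4 + 3·4 = 2
t_84 = 1·2 + 1·1 + 3·4 = 0
t_85 = 1·0 + 1·2 + 3·1 = 0
t_86 = 1·0 + 1·0 + 3·2 = 1
t_87 = 1·1 + 1·0 + 3·0 = 1
t_88 = 1·1 + 1·1 + 3·0 = 2
t_89 = 1·2 + 1·1 + 3·1 = 1
t_90 = 1·1 + 1·2 + 3·1 = 1
t_91 = 1·1 + 1·1 + 3·2 = 3
t_92 = 1·3 + 1·1 + 3·1 = 2
t_93 = 1·2 + 1·3 + 3·1 = 3
t_94 = 1·3 + 1·2 + 3·3 = 4
t_95 = 1·4 + 1·3 + 3·2 = 3
t_96 = 1·3 + 1·4 + 3·3 = 1
t_97 = 1·1 + 1·3 + 3·4 = 1
t_98 = 1·1 + 1·1 + 3·3 = 1
t_99 = 1·1 + 1·1 + 3·1 = 0
t_100 = 1·0 + 1·1 + 3·1 = 4
t_101 = 1·4 + 1·0 + 3·1 = 2
t_102 = 1·2 + 1·4 + 3·0 = 1
t_103 = 1·1 + 1·2 + 3·4 = 0
t_104 = 1·0 + 1·1 + 3·2 = 2
t_105 = 1·2 + 1·0 + 3·1 = 0
t_106 = 1·0 + 1·2 + 3·0 = 2
t_107 = 1·2 + 1·0 + 3·2 = 3
t_108 = 1·3 + 1·2 + 3·0 = 0
t_109 = 1·0 + 1·3 + 3·2 = 4
t_110 = 1·4 + 1·0 + 3·3 = 3
t_111 = 1·3 + 1·4 + 3·0 = 2
t_112 = 1·2 + 1·3 + 3·4 = 2
t_113 = 1·2 + 1·2 + 3·3 = 3
t_114 = 1·3 + 1·2 + 3·2 = 1
t_115 = 1·1 + 1·3 + 3·2 = 0
t_116 = 1·0 + 1·1 + 3·3 = 0
t_117 = 1·0 + 1·0 + 3·1 = 3
t_118 = 1·3 + 1·0 + 3·0 = 3
t_119 = 1·3 + 1·3 + 3·0 = 1
t_120 = 1·1 + 1·3 + 3·3 = 3
t_121 = 1·3 + 1·1 + 3·3 = 3
t_122 = 1·3 + 1·3 + 3·1 = 4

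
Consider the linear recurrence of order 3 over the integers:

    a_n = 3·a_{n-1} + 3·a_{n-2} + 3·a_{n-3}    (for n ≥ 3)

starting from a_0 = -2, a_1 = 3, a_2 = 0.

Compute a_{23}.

3523852574775

a_3 = 3·0 + 3·3 + 3·-2 = 3
a_4 = 3·3 + 3·0 + 3·3 = 18
a_5 = 3·18 + 3·3 + 3·0 = 63
a_6 = 3·63 + 3·18 + 3·3 = 252
a_7 = 3·252 + 3·63 + 3·18 = 999
a_8 = 3·999 + 3·252 + 3·63 = 3942
a_9 = 3·3942 + 3·999 + 3·252 = 15579
a_10 = 3·15579 + 3·3942 + 3·999 = 61560
a_11 = 3·61560 + 3·15579 + 3·3942 = 243243
a_12 = 3·243243 + 3·61560 + 3·15579 = 961146
a_13 = 3·961146 + 3·243243 + 3·61560 = 3797847
a_14 = 3·3797847 + 3·961146 + 3·243243 = 15006708
a_15 = 3·15006708 + 3·3797847 + 3·961146 = 59297103
a_16 = 3·59297103 + 3·15006708 + 3·3797847 = 234304974
a_17 = 3·234304974 + 3·59297103 + 3·15006708 = 925826355
a_18 = 3·925826355 + 3·234304974 + 3·59297103 = 3658285296
a_19 = 3·3658285296 + 3·925826355 + 3·234304974 = 14455249875
a_20 = 3·14455249875 + 3·3658285296 + 3·925826355 = 57118084578
a_21 = 3·57118084578 + 3·14455249875 + 3·3658285296 = 225694859247
a_22 = 3·225694859247 + 3·57118084578 + 3·14455249875 = 891804581100
a_23 = 3·891804581100 + 3·225694859247 + 3·57118084578 = 3523852574775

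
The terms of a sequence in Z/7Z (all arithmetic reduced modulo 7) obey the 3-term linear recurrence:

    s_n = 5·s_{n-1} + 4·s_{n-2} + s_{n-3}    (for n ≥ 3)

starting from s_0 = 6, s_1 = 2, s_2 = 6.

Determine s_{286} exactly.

6

s_3 = 5·6 + 4·2 + 1·6 = 2
s_4 = 5·2 + 4·6 + 1·2 = 1
s_5 = 5·1 + 4·2 + 1·6 = 5
s_6 = 5·5 + 4·1 + 1·2 = 3
s_7 = 5·3 + 4·5 + 1·1 = 1
s_8 = 5·1 + 4·3 + 1·5 = 1
s_9 = 5·1 + 4·1 + 1·3 = 5
s_10 = 5·5 + 4·1 + 1·1 = 2
s_11 = 5·2 + 4·5 + 1·1 = 3
s_12 = 5·3 + 4·2 + 1·5 = 0
s_13 = 5·0 + 4·3 + 1·2 = 0
s_14 = 5·0 + 4·0 + 1·3 = 3
s_15 = 5·3 + 4·0 + 1·0 = 1
s_16 = 5·1 + 4·3 + 1·0 = 3
s_17 = 5·3 + 4·1 + 1·3 = 1
s_18 = 5·1 + 4·3 + 1·1 = 4
s_19 = 5·4 + 4·1 + 1·3 = 6
s_20 = 5·6 + 4·4 + 1·1 = 5
s_21 = 5·5 + 4·6 + 1·4 = 4
s_22 = 5·4 + 4·5 + 1·6 = 4
s_23 = 5·4 + 4·4 + 1·5 = 6
s_24 = 5·6 + 4·4 + 1·4 = 1
s_25 = 5·1 + 4·6 + 1·4 = 5
s_26 = 5·5 + 4·1 + 1·6 = 0
s_27 = 5·0 + 4·5 + 1·1 = 0
s_28 = 5·0 + 4·0 + 1·5 = 5
s_29 = 5·5 + 4·0 + 1·0 = 4
s_30 = 5·4 + 4·5 + 1·0 = 5
s_31 = 5·5 + 4·4 + 1·5 = 4
s_32 = 5·4 + 4·5 + 1·4 = 2
s_33 = 5·2 + 4·4 + 1·5 = 3
s_34 = 5·3 + 4·2 + 1·4 = 6
s_35 = 5·6 + 4·3 + 1·2 = 2
s_36 = 5·2 + 4·6 + 1·3 = 2
s_37 = 5·2 + 4·2 + 1·6 = 3
s_38 = 5·3 + 4·2 + 1·2 = 4
s_39 = 5·4 + 4·3 + 1·2 = 6
s_40 = 5·6 + 4·4 + 1·3 = 0
s_41 = 5·0 + 4·6 + 1·4 = 0
s_42 = 5·0 + 4·0 + 1·6 = 6
s_43 = 5·6 + 4·0 + 1·0 = 2
s_44 = 5·2 + 4·6 + 1·0 = 6
(s_42, s_43, s_44) = (6, 2, 6) = (s_0, s_1, s_2), so the sequence has period 42.
286 ≡ 34 (mod 42), hence s_286 = s_34 = 6.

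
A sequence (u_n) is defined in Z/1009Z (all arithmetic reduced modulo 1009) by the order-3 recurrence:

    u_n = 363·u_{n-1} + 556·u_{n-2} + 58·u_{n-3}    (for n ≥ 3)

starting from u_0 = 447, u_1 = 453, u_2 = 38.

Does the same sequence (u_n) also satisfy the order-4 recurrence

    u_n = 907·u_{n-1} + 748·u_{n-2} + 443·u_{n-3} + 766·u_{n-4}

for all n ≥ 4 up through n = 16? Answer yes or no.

Terms u_0..u_16: 447, 453, 38, 996, 305, 755, 949, 991, 869, 268, 238, 257, 12, 621, 805, 499, 813
n=4: candidate gives 728, actual u_4 = 305 ✗

no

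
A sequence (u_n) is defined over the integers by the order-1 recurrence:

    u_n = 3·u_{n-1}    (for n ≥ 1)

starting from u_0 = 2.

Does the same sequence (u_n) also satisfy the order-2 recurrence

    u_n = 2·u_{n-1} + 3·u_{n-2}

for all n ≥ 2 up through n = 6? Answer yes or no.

Terms u_0..u_6: 2, 6, 18, 54, 162, 486, 1458
n=2: candidate gives 18, actual u_2 = 18 ✓
n=3: candidate gives 54, actual u_3 = 54 ✓
n=4: candidate gives 162, actual u_4 = 162 ✓
n=5: candidate gives 486, actual u_5 = 486 ✓
n=6: candidate gives 1458, actual u_6 = 1458 ✓

yes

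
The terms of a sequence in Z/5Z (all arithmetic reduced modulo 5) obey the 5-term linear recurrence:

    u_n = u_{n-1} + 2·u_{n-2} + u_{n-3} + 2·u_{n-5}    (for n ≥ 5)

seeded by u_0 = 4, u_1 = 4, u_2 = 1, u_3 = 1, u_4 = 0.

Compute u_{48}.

4

u_5 = 1·0 + 2·1 + 1·1 + 0·4 + 2·4 = 1
u_6 = 1·1 + 2·0 + 1·1 + 0·1 + 2·4 = 0
u_7 = 1·0 + 2·1 + 1·0 + 0·1 + 2·1 = 4
u_8 = 1·4 + 2·0 + 1·1 + 0·0 + 2·1 = 2
u_9 = 1·2 + 2·4 + 1·0 + 0·1 + 2·0 = 0
u_10 = 1·0 + 2·2 + 1·4 + 0·0 + 2·1 = 0
u_11 = 1·0 + 2·0 + 1·2 + 0·4 + 2·0 = 2
u_12 = 1·2 + 2·0 + 1·0 + 0·2 + 2·4 = 0
u_13 = 1·0 + 2·2 + 1·0 + 0·0 + 2·2 = 3
u_14 = 1·3 + 2·0 + 1·2 + 0·0 + 2·0 = 0
u_15 = 1·0 + 2·3 + 1·0 + 0·2 + 2·0 = 1
u_16 = 1·1 + 2·0 + 1·3 + 0·0 + 2·2 = 3
u_17 = 1·3 + 2·1 + 1·0 + 0·3 + 2·0 = 0
u_18 = 1·0 + 2·3 + 1·1 + 0·0 + 2·3 = 3
u_19 = 1·3 + 2·0 + 1·3 + 0·1 + 2·0 = 1
u_20 = 1·1 + 2·3 + 1·0 + 0·3 + 2·1 = 4
u_21 = 1·4 + 2·1 + 1·3 + 0·0 + 2·3 = 0
u_22 = 1·0 + 2·4 + 1·1 + 0·3 + 2·0 = 4
u_23 = 1·4 + 2·0 + 1·4 + 0·1 + 2·3 = 4
u_24 = 1·4 + 2·4 + 1·0 + 0·4 + 2·1 = 4
u_25 = 1·4 + 2·4 + 1·4 + 0·0 + 2·4 = 4
u_26 = 1·4 + 2·4 + 1·4 + 0·4 + 2·0 = 1
u_27 = 1·1 + 2·4 + 1·4 + 0·4 + 2·4 = 1
u_28 = 1·1 + 2·1 + 1·4 + 0·4 + 2·4 = 0
u_29 = 1·0 + 2·1 + 1·1 + 0·4 + 2·4 = 1
u_30 = 1·1 + 2·0 + 1·1 + 0·1 + 2·4 = 0
u_31 = 1·0 + 2·1 + 1·0 + 0·1 + 2·1 = 4
u_32 = 1·4 + 2·0 + 1·1 + 0·0 + 2·1 = 2
u_33 = 1·2 + 2·4 + 1·0 + 0·1 + 2·0 = 0
u_34 = 1·0 + 2·2 + 1·4 + 0·0 + 2·1 = 0
u_35 = 1·0 + 2·0 + 1·2 + 0·4 + 2·0 = 2
u_36 = 1·2 + 2·0 + 1·0 + 0·2 + 2·4 = 0
u_37 = 1·0 + 2·2 + 1·0 + 0·0 + 2·2 = 3
u_38 = 1·3 + 2·0 + 1·2 + 0·0 + 2·0 = 0
u_39 = 1·0 + 2·3 + 1·0 + 0·2 + 2·0 = 1
u_40 = 1·1 + 2·0 + 1·3 + 0·0 + 2·2 = 3
u_41 = 1·3 + 2·1 + 1·0 + 0·3 + 2·0 = 0
u_42 = 1·0 + 2·3 + 1·1 + 0·0 + 2·3 = 3
u_43 = 1·3 + 2·0 + 1·3 + 0·1 + 2·0 = 1
u_44 = 1·1 + 2·3 + 1·0 + 0·3 + 2·1 = 4
u_45 = 1·4 + 2·1 + 1·3 + 0·0 + 2·3 = 0
u_46 = 1·0 + 2·4 + 1·1 + 0·3 + 2·0 = 4
u_47 = 1·4 + 2·0 + 1·4 + 0·1 + 2·3 = 4
u_48 = 1·4 + 2·4 + 1·0 + 0·4 + 2·1 = 4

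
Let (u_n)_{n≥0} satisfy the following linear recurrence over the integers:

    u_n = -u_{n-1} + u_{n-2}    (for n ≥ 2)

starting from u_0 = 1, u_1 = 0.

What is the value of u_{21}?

u_2 = -1·0 + 1·1 = 1
u_3 = -1·1 + 1·0 = -1
u_4 = -1·-1 + 1·1 = 2
u_5 = -1·2 + 1·-1 = -3
u_6 = -1·-3 + 1·2 = 5
u_7 = -1·5 + 1·-3 = -8
u_8 = -1·-8 + 1·5 = 13
u_9 = -1·13 + 1·-8 = -21
u_10 = -1·-21 + 1·13 = 34
u_11 = -1·34 + 1·-21 = -55
u_12 = -1·-55 + 1·34 = 89
u_13 = -1·89 + 1·-55 = -144
u_14 = -1·-144 + 1·89 = 233
u_15 = -1·233 + 1·-144 = -377
u_16 = -1·-377 + 1·233 = 610
u_17 = -1·610 + 1·-377 = -987
u_18 = -1·-987 + 1·610 = 1597
u_19 = -1·1597 + 1·-987 = -2584
u_20 = -1·-2584 + 1·1597 = 4181
u_21 = -1·4181 + 1·-2584 = -6765

-6765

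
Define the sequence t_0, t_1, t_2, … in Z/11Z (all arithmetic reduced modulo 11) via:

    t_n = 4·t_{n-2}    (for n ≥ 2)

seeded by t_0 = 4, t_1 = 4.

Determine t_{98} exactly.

t_2 = 0·4 + 4·4 = 5
t_3 = 0·5 + 4·4 = 5
t_4 = 0·5 + 4·5 = 9
t_5 = 0·9 + 4·5 = 9
t_6 = 0·9 + 4·9 = 3
t_7 = 0·3 + 4·9 = 3
t_8 = 0·3 + 4·3 = 1
t_9 = 0·1 + 4·3 = 1
t_10 = 0·1 + 4·1 = 4
t_11 = 0·4 + 4·1 = 4
(t_10, t_11) = (4, 4) = (t_0, t_1), so the sequence has period 10.
98 ≡ 8 (mod 10), hence t_98 = t_8 = 1.

1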